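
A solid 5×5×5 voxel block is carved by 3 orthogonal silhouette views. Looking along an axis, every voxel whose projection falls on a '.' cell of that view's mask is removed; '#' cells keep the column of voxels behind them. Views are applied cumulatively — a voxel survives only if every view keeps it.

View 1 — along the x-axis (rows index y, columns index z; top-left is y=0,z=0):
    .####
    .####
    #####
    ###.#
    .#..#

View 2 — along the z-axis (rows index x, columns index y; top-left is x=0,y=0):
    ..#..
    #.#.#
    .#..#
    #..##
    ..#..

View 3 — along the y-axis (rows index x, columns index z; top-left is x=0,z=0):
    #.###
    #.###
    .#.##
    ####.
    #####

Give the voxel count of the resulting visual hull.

initial block: 5^3 = 125
step 1: project along x, AND mask (19/25) → |grid| = 95
step 2: project along z, AND mask (10/25) → |grid| = 37
step 3: project along y, AND mask (20/25) → |grid| = 29

voxel count = 29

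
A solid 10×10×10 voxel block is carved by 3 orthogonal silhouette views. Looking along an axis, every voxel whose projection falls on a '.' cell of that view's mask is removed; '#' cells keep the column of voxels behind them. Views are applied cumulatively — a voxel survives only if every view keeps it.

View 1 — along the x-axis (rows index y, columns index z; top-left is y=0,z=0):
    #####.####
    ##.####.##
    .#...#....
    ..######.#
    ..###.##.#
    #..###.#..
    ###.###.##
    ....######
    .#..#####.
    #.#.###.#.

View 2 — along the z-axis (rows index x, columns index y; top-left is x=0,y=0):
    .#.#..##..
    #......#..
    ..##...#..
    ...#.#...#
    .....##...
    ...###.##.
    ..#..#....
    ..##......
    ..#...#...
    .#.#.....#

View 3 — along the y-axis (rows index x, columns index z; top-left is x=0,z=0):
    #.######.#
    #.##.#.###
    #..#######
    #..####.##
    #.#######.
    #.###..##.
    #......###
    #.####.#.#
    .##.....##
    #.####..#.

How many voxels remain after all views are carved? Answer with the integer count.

before carving: 1000 voxels (10×10×10)
[1] x-view keeps 63 columns → grid now 630
[2] z-view keeps 28 columns → grid now 167
[3] y-view keeps 65 columns → grid now 118

118 voxels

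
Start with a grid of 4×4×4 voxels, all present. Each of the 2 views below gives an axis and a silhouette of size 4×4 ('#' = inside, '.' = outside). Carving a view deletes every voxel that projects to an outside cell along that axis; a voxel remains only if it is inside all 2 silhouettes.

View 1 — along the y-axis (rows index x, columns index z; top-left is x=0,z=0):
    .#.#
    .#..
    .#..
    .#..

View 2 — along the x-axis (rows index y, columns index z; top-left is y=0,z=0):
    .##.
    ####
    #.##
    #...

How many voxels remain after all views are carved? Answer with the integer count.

before carving: 64 voxels (4×4×4)
[1] y-view keeps 5 columns → grid now 20
[2] x-view keeps 10 columns → grid now 10

voxel count = 10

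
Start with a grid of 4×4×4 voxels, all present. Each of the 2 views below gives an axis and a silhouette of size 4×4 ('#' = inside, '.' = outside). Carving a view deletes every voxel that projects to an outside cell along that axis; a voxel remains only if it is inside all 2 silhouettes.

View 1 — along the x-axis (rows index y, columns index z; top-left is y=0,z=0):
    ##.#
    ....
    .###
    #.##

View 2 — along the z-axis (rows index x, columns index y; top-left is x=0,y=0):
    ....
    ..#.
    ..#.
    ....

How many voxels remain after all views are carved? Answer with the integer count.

|visual hull| = 6

before carving: 64 voxels (4×4×4)
step 1: project along x, AND mask (9/16) → |grid| = 36
step 2: project along z, AND mask (2/16) → |grid| = 6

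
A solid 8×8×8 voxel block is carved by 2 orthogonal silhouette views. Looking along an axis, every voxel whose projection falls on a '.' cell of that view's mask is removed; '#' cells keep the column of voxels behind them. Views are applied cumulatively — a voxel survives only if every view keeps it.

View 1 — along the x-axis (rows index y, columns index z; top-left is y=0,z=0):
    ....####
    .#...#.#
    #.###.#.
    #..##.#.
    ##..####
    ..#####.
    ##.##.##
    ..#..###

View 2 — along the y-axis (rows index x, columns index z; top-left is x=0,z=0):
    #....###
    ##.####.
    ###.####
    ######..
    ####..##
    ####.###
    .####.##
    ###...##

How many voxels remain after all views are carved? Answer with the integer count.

initial block: 8^3 = 512
[1] x-view keeps 37 columns → grid now 296
[2] y-view keeps 47 columns → grid now 215

voxel count = 215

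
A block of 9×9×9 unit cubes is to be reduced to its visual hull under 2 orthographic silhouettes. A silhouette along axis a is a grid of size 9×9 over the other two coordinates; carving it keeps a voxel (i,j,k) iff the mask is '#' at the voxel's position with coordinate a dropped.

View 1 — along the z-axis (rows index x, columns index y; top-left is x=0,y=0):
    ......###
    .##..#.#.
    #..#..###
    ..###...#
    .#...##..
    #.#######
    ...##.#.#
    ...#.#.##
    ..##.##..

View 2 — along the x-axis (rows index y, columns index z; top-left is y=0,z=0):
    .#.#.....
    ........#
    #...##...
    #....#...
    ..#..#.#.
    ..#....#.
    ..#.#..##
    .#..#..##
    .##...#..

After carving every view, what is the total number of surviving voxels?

voxel count = 111

full grid |V| = 729
after view 1 [z-axis, 39 of 81 cells solid] → remaining = 351
after view 2 [x-axis, 24 of 81 cells solid] → remaining = 111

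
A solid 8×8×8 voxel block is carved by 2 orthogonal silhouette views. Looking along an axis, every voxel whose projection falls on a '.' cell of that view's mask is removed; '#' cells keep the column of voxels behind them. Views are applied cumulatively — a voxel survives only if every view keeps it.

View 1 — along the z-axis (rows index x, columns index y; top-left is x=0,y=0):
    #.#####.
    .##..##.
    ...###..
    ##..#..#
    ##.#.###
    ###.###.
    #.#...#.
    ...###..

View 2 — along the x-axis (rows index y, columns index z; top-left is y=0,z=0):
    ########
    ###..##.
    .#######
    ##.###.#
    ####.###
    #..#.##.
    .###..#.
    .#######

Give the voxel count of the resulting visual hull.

initial block: 8^3 = 512
step 1: project along z, AND mask (35/64) → |grid| = 280
step 2: project along x, AND mask (48/64) → |grid| = 205

205 voxels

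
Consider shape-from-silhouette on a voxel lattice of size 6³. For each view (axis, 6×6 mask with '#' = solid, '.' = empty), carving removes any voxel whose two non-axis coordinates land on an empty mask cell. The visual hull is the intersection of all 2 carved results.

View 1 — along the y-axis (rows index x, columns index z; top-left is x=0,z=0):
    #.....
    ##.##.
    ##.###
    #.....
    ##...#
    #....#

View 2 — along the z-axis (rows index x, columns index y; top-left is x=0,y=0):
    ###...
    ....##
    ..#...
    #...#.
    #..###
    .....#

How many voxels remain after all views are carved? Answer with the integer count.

|visual hull| = 32

before carving: 216 voxels (6×6×6)
V1 y: intersect with XZ mask (16 set) -- 96 left
V2 z: intersect with XY mask (13 set) -- 32 left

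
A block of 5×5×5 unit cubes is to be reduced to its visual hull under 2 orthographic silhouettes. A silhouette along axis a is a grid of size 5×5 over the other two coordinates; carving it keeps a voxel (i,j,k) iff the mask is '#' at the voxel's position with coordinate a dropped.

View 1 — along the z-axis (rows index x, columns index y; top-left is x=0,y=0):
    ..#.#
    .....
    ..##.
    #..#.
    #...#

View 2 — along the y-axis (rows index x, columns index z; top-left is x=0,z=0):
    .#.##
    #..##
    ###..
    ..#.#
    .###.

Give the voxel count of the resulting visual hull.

start: 5×5×5 = 125 voxels
after view 1 [z-axis, 8 of 25 cells solid] → remaining = 40
after view 2 [y-axis, 14 of 25 cells solid] → remaining = 22

voxel count = 22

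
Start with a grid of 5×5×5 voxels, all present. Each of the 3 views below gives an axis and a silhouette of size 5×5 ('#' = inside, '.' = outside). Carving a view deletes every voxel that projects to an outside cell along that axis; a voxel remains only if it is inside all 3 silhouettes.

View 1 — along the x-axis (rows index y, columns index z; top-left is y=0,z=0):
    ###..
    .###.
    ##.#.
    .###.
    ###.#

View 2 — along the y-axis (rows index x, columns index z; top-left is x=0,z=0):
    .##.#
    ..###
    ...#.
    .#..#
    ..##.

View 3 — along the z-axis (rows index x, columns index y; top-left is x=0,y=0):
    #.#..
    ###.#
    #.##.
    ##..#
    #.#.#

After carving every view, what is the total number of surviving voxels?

initial block: 5^3 = 125
V1 x: intersect with YZ mask (16 set) -- 80 left
V2 y: intersect with XZ mask (11 set) -- 34 left
V3 z: intersect with XY mask (15 set) -- 18 left

|visual hull| = 18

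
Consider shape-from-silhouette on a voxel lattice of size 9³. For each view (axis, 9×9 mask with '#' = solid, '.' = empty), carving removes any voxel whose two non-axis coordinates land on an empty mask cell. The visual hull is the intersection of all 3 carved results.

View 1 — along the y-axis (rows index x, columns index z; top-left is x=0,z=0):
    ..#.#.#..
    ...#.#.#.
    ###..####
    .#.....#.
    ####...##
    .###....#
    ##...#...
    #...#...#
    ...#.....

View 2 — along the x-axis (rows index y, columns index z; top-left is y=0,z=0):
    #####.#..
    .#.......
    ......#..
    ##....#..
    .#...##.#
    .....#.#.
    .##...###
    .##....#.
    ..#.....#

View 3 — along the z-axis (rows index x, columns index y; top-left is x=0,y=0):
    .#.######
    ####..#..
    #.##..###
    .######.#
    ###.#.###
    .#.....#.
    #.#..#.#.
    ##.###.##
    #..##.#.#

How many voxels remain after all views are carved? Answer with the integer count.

voxel count = 61

before carving: 729 voxels (9×9×9)
  1. axis=1 (XZ plane), |mask|=32  ⇒  voxels=288
  2. axis=0 (YZ plane), |mask|=27  ⇒  voxels=100
  3. axis=2 (XY plane), |mask|=50  ⇒  voxels=61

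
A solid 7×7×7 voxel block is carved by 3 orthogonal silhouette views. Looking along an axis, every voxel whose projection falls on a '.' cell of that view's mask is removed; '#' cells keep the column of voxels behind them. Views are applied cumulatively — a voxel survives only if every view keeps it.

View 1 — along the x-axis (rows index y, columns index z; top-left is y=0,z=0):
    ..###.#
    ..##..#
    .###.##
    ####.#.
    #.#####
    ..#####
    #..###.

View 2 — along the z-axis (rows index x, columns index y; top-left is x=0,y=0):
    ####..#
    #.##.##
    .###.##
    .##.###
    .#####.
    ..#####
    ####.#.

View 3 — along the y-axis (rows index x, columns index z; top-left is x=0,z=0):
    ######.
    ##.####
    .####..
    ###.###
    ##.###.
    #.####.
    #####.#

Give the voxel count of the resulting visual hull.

122 voxels

before carving: 343 voxels (7×7×7)
[1] x-view keeps 32 columns → grid now 224
[2] z-view keeps 35 columns → grid now 160
[3] y-view keeps 38 columns → grid now 122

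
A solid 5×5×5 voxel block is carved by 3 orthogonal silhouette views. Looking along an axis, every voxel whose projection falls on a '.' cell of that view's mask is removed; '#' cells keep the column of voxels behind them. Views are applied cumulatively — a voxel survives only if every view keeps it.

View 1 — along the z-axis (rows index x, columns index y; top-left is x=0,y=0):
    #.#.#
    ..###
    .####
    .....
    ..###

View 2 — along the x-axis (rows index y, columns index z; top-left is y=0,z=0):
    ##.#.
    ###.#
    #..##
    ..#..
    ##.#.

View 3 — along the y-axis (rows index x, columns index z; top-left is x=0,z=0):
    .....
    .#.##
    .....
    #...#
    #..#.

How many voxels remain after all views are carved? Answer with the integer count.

before carving: 125 voxels (5×5×5)
  1. axis=2 (XY plane), |mask|=13  ⇒  voxels=65
  2. axis=0 (YZ plane), |mask|=14  ⇒  voxels=34
  3. axis=1 (XZ plane), |mask|=7  ⇒  voxels=8

8 voxels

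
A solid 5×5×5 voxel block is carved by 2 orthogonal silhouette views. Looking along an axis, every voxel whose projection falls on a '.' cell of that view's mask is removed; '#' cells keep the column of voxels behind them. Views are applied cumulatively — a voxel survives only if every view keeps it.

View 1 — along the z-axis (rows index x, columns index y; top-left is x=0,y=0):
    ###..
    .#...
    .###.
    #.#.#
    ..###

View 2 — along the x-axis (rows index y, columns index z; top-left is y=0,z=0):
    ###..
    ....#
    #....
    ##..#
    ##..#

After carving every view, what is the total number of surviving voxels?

before carving: 125 voxels (5×5×5)
  1. axis=2 (XY plane), |mask|=13  ⇒  voxels=65
  2. axis=0 (YZ plane), |mask|=11  ⇒  voxels=25

|visual hull| = 25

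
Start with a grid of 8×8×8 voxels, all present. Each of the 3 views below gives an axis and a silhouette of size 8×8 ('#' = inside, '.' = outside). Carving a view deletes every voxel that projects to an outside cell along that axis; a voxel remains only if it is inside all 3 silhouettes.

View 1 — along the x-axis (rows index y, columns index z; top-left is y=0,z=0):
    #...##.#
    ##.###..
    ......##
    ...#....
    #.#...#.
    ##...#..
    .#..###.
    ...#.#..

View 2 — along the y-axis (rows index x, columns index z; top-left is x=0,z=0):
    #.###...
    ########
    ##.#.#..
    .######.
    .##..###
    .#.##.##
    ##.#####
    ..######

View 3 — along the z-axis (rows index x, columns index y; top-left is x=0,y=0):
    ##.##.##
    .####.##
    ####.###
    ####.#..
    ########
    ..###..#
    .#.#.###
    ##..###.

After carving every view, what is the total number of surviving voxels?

|visual hull| = 97

full grid |V| = 512
after view 1 [x-axis, 24 of 64 cells solid] → remaining = 192
after view 2 [y-axis, 45 of 64 cells solid] → remaining = 136
after view 3 [z-axis, 46 of 64 cells solid] → remaining = 97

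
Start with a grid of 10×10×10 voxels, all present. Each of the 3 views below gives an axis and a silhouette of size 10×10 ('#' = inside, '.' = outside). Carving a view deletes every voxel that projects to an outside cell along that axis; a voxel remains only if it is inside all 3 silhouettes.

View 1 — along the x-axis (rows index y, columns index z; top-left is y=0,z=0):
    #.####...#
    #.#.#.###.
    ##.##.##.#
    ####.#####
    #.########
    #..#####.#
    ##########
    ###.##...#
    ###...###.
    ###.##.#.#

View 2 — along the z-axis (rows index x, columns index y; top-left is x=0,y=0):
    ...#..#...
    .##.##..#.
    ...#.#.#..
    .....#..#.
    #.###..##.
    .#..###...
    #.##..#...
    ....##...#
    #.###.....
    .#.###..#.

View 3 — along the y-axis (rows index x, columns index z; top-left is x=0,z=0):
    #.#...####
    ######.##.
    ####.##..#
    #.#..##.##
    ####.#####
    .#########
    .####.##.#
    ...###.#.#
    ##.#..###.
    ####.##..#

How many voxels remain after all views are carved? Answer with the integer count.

full grid |V| = 1000
V1 x: intersect with YZ mask (73 set) -- 730 left
V2 z: intersect with XY mask (38 set) -- 287 left
V3 y: intersect with XZ mask (70 set) -- 211 left

remaining voxels: 211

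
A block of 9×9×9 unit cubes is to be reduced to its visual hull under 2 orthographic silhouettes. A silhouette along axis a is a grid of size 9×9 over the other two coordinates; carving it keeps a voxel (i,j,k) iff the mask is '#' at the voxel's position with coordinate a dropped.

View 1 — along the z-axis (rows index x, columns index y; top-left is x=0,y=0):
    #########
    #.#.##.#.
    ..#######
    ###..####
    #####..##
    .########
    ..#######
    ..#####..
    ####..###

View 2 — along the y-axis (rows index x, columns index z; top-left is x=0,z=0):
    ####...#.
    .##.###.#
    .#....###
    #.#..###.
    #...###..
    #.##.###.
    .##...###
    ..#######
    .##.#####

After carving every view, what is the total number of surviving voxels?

remaining voxels: 333

initial block: 9^3 = 729
[1] z-view keeps 62 columns → grid now 558
[2] y-view keeps 49 columns → grid now 333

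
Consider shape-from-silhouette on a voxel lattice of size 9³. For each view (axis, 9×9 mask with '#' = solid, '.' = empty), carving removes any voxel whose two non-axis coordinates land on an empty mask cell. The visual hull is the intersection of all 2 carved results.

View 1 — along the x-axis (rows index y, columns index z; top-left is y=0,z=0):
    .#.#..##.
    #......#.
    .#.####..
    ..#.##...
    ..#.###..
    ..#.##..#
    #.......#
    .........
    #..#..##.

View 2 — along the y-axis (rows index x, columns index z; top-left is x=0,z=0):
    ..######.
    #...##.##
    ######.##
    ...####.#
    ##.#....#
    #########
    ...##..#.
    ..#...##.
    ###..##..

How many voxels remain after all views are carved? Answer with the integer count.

before carving: 729 voxels (9×9×9)
V1 x: intersect with YZ mask (28 set) -- 252 left
V2 y: intersect with XZ mask (48 set) -- 152 left

152 voxels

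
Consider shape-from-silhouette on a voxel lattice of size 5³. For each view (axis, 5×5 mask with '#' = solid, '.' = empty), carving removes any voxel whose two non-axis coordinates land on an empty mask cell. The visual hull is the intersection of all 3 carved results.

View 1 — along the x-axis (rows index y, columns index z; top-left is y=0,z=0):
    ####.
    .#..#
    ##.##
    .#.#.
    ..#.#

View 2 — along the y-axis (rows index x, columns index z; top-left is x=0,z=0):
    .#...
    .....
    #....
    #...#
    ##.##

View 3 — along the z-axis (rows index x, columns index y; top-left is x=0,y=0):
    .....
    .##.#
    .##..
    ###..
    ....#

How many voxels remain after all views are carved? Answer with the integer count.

6 voxels

full grid |V| = 125
step 1: project along x, AND mask (14/25) → |grid| = 70
step 2: project along y, AND mask (8/25) → |grid| = 23
step 3: project along z, AND mask (9/25) → |grid| = 6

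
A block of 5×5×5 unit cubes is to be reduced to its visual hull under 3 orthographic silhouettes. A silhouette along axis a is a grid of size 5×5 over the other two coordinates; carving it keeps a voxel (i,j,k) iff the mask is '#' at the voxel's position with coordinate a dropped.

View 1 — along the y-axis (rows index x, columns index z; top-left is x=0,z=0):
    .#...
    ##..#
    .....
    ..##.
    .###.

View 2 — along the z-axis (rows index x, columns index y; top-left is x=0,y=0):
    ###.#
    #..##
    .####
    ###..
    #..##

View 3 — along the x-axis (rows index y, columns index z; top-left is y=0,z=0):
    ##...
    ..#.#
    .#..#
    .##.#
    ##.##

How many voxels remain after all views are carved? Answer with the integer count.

start: 5×5×5 = 125 voxels
V1 y: intersect with XZ mask (9 set) -- 45 left
V2 z: intersect with XY mask (17 set) -- 28 left
V3 x: intersect with YZ mask (13 set) -- 16 left

|visual hull| = 16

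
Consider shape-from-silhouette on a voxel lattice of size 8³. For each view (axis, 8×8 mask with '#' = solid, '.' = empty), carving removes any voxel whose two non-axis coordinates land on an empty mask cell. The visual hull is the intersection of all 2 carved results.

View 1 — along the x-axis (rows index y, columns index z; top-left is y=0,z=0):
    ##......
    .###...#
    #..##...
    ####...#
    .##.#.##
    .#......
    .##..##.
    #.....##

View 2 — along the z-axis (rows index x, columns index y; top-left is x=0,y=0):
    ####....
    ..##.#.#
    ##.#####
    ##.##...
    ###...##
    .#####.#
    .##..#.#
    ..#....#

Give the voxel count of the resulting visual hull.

voxel count = 120

start: 8×8×8 = 512 voxels
after view 1 [x-axis, 27 of 64 cells solid] → remaining = 216
after view 2 [z-axis, 36 of 64 cells solid] → remaining = 120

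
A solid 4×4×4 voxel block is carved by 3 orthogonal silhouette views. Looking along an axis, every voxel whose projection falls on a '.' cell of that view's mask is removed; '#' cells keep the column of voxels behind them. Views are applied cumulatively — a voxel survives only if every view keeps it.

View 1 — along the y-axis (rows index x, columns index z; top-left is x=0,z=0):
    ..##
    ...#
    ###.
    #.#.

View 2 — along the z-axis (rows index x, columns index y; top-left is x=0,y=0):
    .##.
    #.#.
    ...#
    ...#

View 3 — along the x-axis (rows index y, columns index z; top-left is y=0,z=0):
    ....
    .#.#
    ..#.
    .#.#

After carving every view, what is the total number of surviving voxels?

initial block: 4^3 = 64
after view 1 [y-axis, 8 of 16 cells solid] → remaining = 32
after view 2 [z-axis, 6 of 16 cells solid] → remaining = 11
after view 3 [x-axis, 5 of 16 cells solid] → remaining = 3

voxel count = 3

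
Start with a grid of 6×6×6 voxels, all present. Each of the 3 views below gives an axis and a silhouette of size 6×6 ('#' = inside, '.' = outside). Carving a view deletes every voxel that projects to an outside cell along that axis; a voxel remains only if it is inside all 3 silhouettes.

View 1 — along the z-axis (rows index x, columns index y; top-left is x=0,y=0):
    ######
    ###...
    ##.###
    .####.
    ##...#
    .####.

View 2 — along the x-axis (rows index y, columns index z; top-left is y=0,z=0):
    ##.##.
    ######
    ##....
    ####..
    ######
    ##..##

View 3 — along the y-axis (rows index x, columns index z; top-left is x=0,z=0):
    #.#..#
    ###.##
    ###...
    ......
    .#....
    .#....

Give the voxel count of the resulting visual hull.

initial block: 6^3 = 216
carve view 1 (along z, XY-mask fill 25/36): 150 voxels remain
carve view 2 (along x, YZ-mask fill 26/36): 112 voxels remain
carve view 3 (along y, XZ-mask fill 13/36): 42 voxels remain

voxel count = 42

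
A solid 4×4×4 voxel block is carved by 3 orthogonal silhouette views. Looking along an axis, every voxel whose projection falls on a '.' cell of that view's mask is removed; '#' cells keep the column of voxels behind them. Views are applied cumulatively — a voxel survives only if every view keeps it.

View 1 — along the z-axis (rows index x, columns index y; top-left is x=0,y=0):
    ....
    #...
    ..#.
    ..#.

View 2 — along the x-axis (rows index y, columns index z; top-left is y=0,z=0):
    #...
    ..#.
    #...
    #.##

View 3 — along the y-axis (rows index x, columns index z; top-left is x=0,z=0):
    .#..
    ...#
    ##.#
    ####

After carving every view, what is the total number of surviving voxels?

full grid |V| = 64
carve view 1 (along z, XY-mask fill 3/16): 12 voxels remain
carve view 2 (along x, YZ-mask fill 6/16): 3 voxels remain
carve view 3 (along y, XZ-mask fill 9/16): 2 voxels remain

voxel count = 2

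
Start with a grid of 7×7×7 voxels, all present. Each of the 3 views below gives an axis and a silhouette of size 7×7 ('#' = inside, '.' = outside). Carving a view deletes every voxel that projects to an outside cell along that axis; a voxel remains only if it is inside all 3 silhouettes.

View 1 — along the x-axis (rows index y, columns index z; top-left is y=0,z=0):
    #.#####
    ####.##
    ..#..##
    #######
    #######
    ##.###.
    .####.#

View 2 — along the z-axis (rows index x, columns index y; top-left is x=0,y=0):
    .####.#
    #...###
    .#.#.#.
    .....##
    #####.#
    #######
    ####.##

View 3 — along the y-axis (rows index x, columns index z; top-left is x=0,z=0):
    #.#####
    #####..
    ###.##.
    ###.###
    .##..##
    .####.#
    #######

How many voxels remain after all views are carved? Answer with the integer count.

start: 7×7×7 = 343 voxels
after view 1 [x-axis, 39 of 49 cells solid] → remaining = 273
after view 2 [z-axis, 33 of 49 cells solid] → remaining = 184
after view 3 [y-axis, 38 of 49 cells solid] → remaining = 143

voxel count = 143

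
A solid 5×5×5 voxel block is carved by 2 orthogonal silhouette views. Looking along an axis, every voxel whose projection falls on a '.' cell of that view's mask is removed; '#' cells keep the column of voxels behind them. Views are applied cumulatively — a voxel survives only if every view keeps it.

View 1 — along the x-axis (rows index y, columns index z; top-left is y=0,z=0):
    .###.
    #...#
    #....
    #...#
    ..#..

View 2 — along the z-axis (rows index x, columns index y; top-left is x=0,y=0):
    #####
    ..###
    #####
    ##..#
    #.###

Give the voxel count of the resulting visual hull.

35 voxels

start: 5×5×5 = 125 voxels
step 1: project along x, AND mask (9/25) → |grid| = 45
step 2: project along z, AND mask (20/25) → |grid| = 35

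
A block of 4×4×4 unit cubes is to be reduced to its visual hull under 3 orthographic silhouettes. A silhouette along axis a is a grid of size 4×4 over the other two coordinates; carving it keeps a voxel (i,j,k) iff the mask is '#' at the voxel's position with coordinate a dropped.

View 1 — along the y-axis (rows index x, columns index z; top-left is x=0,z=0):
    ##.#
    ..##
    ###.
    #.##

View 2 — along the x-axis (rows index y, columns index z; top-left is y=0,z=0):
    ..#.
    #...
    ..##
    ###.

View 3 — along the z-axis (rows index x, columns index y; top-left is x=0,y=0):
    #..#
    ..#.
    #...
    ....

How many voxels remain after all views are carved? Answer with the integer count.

full grid |V| = 64
step 1: project along y, AND mask (11/16) → |grid| = 44
step 2: project along x, AND mask (7/16) → |grid| = 20
step 3: project along z, AND mask (4/16) → |grid| = 5

remaining voxels: 5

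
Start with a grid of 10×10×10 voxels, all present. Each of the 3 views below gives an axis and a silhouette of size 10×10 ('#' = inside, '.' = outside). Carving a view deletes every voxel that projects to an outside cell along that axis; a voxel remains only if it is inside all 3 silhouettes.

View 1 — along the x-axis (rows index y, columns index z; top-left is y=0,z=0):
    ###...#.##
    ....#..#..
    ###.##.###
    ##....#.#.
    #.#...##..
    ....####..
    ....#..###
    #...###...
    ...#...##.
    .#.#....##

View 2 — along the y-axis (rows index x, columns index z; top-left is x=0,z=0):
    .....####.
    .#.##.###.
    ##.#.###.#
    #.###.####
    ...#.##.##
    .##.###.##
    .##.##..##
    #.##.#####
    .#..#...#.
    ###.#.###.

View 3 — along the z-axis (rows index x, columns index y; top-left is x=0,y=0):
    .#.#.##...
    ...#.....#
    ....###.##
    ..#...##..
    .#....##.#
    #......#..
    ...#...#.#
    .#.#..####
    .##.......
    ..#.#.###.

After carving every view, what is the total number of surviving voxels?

start: 10×10×10 = 1000 voxels
V1 x: intersect with YZ mask (43 set) -- 430 left
V2 y: intersect with XZ mask (61 set) -- 271 left
V3 z: intersect with XY mask (36 set) -- 100 left

|visual hull| = 100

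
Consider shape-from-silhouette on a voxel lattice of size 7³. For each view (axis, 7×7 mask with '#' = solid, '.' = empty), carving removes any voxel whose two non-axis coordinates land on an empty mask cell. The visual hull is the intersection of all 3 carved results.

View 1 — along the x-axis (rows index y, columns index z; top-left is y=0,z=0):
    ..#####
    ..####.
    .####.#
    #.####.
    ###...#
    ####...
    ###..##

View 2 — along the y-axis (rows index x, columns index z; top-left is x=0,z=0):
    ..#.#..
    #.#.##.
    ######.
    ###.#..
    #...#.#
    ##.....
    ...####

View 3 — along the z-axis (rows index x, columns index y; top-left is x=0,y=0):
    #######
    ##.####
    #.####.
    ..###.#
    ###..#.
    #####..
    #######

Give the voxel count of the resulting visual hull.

|visual hull| = 87

before carving: 343 voxels (7×7×7)
V1 x: intersect with YZ mask (32 set) -- 224 left
V2 y: intersect with XZ mask (25 set) -- 114 left
V3 z: intersect with XY mask (38 set) -- 87 left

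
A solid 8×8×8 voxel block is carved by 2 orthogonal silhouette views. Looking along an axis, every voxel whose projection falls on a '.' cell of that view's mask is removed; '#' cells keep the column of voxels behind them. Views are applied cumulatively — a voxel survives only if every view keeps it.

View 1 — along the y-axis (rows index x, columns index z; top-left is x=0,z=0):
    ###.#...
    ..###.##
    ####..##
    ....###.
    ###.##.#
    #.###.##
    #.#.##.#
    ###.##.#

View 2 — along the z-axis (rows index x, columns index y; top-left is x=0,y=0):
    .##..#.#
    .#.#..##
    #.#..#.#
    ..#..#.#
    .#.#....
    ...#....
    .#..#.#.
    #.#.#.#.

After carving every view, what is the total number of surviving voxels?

126 voxels

full grid |V| = 512
V1 y: intersect with XZ mask (41 set) -- 328 left
V2 z: intersect with XY mask (25 set) -- 126 left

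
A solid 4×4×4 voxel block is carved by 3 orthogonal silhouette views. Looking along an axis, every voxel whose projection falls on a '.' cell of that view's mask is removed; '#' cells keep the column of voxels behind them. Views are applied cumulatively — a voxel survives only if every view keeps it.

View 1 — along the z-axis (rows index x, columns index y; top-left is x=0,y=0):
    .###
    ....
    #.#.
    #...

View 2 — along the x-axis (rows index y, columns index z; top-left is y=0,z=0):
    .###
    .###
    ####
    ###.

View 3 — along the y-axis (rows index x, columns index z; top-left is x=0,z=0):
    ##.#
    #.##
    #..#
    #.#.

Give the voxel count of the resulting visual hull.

11 voxels

start: 4×4×4 = 64 voxels
[1] z-view keeps 6 columns → grid now 24
[2] x-view keeps 13 columns → grid now 20
[3] y-view keeps 10 columns → grid now 11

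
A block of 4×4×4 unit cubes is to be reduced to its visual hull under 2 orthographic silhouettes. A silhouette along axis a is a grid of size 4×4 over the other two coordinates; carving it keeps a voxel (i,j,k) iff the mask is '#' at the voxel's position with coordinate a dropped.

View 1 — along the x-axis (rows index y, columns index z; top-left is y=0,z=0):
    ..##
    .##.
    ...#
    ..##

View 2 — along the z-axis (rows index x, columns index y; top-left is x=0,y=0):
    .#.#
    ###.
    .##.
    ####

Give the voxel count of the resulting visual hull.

start: 4×4×4 = 64 voxels
V1 x: intersect with YZ mask (7 set) -- 28 left
V2 z: intersect with XY mask (11 set) -- 19 left

voxel count = 19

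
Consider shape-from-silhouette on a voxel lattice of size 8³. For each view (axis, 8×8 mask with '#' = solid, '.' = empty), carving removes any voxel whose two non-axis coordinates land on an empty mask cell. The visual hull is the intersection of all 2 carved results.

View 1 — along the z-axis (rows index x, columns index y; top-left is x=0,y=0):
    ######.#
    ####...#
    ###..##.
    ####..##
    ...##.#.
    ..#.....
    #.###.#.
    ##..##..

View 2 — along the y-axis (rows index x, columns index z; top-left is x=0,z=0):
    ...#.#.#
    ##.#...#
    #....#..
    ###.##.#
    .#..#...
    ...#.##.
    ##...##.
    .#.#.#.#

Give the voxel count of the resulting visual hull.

132 voxels

start: 8×8×8 = 512 voxels
V1 z: intersect with XY mask (36 set) -- 288 left
V2 y: intersect with XZ mask (28 set) -- 132 left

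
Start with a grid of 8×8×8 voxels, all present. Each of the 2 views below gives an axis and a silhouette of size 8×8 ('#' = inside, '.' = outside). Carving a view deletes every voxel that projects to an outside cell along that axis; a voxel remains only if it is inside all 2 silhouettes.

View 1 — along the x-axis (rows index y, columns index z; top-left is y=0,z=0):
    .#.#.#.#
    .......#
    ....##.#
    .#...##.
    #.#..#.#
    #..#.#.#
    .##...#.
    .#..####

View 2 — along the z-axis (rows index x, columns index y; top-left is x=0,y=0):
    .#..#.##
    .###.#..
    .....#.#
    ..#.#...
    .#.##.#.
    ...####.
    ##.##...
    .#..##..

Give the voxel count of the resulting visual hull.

86 voxels

before carving: 512 voxels (8×8×8)
[1] x-view keeps 27 columns → grid now 216
[2] z-view keeps 27 columns → grid now 86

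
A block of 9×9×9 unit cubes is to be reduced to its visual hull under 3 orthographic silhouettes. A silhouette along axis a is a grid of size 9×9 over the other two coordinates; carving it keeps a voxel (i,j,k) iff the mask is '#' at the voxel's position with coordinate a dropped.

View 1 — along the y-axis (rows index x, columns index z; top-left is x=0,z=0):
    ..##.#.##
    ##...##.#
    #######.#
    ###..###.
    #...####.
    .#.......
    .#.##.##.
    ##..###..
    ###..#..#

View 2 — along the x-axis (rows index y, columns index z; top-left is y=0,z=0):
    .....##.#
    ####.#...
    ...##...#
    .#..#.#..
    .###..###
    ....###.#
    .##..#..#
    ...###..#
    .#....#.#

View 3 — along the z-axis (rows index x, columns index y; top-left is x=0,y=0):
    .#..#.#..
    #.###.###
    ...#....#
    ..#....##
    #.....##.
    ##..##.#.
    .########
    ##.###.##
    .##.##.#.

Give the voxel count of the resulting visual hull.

start: 9×9×9 = 729 voxels
[1] y-view keeps 45 columns → grid now 405
[2] x-view keeps 35 columns → grid now 178
[3] z-view keeps 43 columns → grid now 90

remaining voxels: 90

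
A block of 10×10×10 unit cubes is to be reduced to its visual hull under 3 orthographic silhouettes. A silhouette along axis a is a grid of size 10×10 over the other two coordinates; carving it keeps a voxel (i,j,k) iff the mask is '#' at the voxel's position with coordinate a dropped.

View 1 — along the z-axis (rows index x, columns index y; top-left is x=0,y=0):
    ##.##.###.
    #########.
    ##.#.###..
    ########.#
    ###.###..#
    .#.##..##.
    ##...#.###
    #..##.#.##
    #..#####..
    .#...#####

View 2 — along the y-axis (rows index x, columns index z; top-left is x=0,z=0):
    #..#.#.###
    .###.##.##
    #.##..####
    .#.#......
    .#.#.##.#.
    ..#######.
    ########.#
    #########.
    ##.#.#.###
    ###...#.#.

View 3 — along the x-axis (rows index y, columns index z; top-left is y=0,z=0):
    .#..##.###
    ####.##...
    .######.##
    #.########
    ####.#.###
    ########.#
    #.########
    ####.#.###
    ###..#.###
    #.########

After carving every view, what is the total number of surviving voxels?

full grid |V| = 1000
[1] z-view keeps 67 columns → grid now 670
[2] y-view keeps 64 columns → grid now 415
[3] x-view keeps 79 columns → grid now 331

331 voxels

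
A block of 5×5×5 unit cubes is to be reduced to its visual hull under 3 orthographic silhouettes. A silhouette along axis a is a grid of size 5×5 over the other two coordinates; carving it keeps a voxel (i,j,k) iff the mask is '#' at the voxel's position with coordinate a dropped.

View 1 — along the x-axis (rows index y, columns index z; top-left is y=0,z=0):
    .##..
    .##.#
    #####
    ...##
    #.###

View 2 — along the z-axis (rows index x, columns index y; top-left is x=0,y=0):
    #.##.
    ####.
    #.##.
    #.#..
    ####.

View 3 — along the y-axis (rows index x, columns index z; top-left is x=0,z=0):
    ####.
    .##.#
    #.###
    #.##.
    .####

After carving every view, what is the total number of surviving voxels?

full grid |V| = 125
after view 1 [x-axis, 16 of 25 cells solid] → remaining = 80
after view 2 [z-axis, 16 of 25 cells solid] → remaining = 49
after view 3 [y-axis, 18 of 25 cells solid] → remaining = 38

|visual hull| = 38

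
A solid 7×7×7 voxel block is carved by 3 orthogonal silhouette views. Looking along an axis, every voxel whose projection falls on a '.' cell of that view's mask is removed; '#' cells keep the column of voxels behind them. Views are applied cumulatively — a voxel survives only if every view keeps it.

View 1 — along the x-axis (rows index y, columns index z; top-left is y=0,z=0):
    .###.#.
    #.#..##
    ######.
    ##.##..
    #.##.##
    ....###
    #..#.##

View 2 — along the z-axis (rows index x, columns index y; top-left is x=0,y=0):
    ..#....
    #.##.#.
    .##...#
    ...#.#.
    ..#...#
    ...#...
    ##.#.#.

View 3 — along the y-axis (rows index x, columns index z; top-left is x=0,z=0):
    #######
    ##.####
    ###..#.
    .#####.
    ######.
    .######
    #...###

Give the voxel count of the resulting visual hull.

full grid |V| = 343
V1 x: intersect with YZ mask (30 set) -- 210 left
V2 z: intersect with XY mask (17 set) -- 73 left
V3 y: intersect with XZ mask (38 set) -- 56 left

remaining voxels: 56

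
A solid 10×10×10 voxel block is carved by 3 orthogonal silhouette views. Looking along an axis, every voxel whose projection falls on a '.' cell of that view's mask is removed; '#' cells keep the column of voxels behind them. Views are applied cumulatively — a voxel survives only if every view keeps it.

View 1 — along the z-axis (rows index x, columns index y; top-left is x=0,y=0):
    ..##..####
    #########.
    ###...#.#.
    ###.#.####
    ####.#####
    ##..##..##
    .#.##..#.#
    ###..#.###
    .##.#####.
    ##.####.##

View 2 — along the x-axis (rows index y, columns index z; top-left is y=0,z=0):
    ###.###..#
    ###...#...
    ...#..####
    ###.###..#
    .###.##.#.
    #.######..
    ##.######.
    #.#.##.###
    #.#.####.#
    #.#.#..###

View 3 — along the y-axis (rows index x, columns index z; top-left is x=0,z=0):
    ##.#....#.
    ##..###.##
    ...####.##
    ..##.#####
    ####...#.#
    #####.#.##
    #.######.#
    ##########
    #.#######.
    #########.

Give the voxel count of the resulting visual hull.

remaining voxels: 325

start: 10×10×10 = 1000 voxels
carve view 1 (along z, XY-mask fill 70/100): 700 voxels remain
carve view 2 (along x, YZ-mask fill 64/100): 443 voxels remain
carve view 3 (along y, XZ-mask fill 73/100): 325 voxels remain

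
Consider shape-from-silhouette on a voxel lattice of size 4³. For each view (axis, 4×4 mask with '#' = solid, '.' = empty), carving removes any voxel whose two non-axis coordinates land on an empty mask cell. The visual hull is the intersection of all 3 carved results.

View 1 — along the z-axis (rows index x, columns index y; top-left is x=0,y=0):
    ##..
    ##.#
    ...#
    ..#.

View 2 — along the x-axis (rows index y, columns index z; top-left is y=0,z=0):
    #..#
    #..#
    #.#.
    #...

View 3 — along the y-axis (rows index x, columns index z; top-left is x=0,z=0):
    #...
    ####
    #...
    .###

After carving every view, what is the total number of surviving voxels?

voxel count = 9

full grid |V| = 64
carve view 1 (along z, XY-mask fill 7/16): 28 voxels remain
carve view 2 (along x, YZ-mask fill 7/16): 12 voxels remain
carve view 3 (along y, XZ-mask fill 9/16): 9 voxels remain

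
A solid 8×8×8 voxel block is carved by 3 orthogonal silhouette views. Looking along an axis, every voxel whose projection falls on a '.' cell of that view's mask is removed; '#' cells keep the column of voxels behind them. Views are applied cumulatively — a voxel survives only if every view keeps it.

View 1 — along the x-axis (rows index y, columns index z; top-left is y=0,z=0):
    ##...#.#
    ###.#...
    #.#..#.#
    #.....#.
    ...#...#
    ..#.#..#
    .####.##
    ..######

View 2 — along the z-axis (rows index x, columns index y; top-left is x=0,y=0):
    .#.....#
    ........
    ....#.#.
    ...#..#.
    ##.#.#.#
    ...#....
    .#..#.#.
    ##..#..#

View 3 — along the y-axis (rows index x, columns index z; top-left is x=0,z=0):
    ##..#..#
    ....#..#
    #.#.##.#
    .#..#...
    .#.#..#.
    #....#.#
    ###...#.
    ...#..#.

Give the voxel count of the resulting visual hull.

26 voxels

full grid |V| = 512
after view 1 [x-axis, 31 of 64 cells solid] → remaining = 248
after view 2 [z-axis, 19 of 64 cells solid] → remaining = 75
after view 3 [y-axis, 25 of 64 cells solid] → remaining = 26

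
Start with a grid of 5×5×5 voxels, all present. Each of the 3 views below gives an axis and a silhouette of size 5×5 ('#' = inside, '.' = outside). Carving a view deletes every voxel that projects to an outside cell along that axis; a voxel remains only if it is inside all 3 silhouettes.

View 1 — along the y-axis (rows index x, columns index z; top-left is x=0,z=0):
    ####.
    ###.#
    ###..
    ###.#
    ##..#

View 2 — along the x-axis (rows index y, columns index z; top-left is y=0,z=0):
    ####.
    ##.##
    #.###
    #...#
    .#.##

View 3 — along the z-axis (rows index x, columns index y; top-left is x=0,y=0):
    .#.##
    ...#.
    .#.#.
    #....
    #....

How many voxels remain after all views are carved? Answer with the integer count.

before carving: 125 voxels (5×5×5)
carve view 1 (along y, XZ-mask fill 18/25): 90 voxels remain
carve view 2 (along x, YZ-mask fill 17/25): 59 voxels remain
carve view 3 (along z, XY-mask fill 8/25): 16 voxels remain

|visual hull| = 16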